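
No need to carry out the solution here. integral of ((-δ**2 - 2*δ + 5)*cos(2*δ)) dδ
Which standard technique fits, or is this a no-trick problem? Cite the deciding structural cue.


Technique: integration by parts — differentiate -δ**2 - 2*δ + 5, integrate cos(2*δ): each pass lowers the polynomial degree, so parts terminates.


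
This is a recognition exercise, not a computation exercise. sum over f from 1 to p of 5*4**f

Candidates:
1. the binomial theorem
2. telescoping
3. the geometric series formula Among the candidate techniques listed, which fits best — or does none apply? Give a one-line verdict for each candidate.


Method: the geometric series formula — consecutive terms stand in a fixed index-free ratio — the geometric sum formula closes it.
- the binomial theorem: there is no pair of bases whose matched powers would reassemble into a single binomial power.
- telescoping — as presented, consecutive terms share no shifted copy to cancel against — no rewrite is on display to change that.
- the geometric series formula: yes — fits the structure here.


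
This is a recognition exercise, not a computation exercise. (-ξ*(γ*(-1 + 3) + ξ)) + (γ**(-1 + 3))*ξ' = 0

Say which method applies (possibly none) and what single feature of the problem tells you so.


Technique: the homogeneous substitution — the slope is degree-zero homogeneous: the ratio substitution v = ξ/γ collapses it. Rearranged, this also fits the Bernoulli template directly; the homogeneous substitution reads the structure without the rearrangement.


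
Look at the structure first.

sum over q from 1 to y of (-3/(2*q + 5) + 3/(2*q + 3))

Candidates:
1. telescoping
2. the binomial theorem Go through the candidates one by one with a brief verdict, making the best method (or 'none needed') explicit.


Verdict: telescoping — the summand is 3/(2*q + 3) minus the same expression shifted by one, so consecutive terms cancel in pairs.
- telescoping — a fit — the right tool for this form.
- the binomial theorem: no binomial coefficients pair with matched powers.


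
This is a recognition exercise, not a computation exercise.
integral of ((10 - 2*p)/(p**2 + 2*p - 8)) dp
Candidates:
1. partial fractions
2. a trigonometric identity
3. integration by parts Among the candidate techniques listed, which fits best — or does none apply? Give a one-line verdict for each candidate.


Verdict: partial fractions — the bottom, p**2 + 2*p - 8, comes apart into simple factors, and a proper rational function over split factors decomposes.
- partial fractions: yes — fits the structure here.
- a trigonometric identity — no sine or cosine appears, so there is nothing for a trigonometric identity to act on.
- integration by parts — there is no nonconstant-polynomial-times-kernel split with an exp, sine, cosine (degree-1 argument), or logarithm partner.


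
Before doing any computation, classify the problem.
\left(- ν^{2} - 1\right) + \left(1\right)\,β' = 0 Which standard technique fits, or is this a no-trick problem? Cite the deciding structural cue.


Technique: no special technique — solved for the derivative, no β appears — this is antidifferentiation in ν wearing ODE clothing.


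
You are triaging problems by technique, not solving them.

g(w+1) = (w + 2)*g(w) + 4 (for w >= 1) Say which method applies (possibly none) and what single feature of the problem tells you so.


Diagnosis: a summation factor — it is first-order linear but the coefficient w + 2 depends on the index, so multiply through by a summation factor to telescope it.


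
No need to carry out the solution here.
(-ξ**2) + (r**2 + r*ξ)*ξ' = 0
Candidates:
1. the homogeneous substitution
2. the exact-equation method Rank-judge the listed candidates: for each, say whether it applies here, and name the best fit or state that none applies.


Best approach: the homogeneous substitution — the slope's numerator and denominator have matching total degree, so it depends only on ξ/r and the ratio substitution collapses it. Rewriting — with the variables' roles exchanged where the shape demands it — would expose a Bernoulli structure too; the homogeneous substitution simply reads the degrees directly.
- the homogeneous substitution — applies; the problem has the shape this method handles.
- the exact-equation method: no potential function has this form as its differential, as written.


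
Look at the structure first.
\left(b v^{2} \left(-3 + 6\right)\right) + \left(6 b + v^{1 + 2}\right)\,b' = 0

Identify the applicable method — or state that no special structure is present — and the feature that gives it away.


Diagnosis: the exact-equation method — equality of cross partials is the green light — assemble the potential function term by term.


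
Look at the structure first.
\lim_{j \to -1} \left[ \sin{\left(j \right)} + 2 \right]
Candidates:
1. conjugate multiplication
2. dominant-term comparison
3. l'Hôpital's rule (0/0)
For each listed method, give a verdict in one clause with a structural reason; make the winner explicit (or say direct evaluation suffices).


Best approach: no special technique — the expression is continuous at -1 — substitute and evaluate; no indeterminate form appears.
- conjugate multiplication: no difference of divergent radicals appears, so rationalizing has nothing to cancel.
- dominant-term comparison: this is not a rational comparison of growth rates at infinity.
- l'Hôpital's rule (0/0): substituting the point produces a determinate value, not a 0 over 0 clash.


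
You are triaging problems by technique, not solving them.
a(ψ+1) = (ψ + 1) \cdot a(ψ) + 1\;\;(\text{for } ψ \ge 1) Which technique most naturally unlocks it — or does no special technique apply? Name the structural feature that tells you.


Verdict: a summation factor — one-term recursion with variable weight ψ + 1 is solved by product normalization, not by root-finding.


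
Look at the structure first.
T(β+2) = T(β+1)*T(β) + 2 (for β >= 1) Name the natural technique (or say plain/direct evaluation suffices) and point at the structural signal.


Method: no special technique — no ansatz, no master substitution, no summation factor survives the nonlinearity here.


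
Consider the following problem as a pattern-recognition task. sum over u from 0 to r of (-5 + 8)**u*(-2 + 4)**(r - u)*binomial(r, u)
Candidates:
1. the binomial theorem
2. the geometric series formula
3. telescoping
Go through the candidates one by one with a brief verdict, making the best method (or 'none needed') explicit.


Diagnosis: the binomial theorem — binomial coefficients against complementary powers of (-5 + 8) and (-2 + 4): recognize the binomial expansion and resum.
- the binomial theorem — applicable, and directly so.
- the geometric series formula: the term-to-term ratio changes with the index, so the geometric formula cannot close it.
- telescoping: the terms as presented offer no neighboring cancellation — a telescoping rewrite may exist, but the displayed structure does not hand one over.


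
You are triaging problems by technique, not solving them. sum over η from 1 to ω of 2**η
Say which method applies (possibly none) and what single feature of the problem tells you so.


Technique: the geometric series formula — the ratio of consecutive terms is the constant 2, independent of the index — a geometric sum.


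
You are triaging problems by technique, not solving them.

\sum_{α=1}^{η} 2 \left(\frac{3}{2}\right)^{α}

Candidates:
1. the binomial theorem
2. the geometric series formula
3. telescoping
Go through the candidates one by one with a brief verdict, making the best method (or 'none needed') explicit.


Technique: the geometric series formula — consecutive terms stand in a fixed index-free ratio — the geometric sum formula closes it.
- the binomial theorem: the summand does not match any term pattern of an expanded binomial power.
- the geometric series formula — applies; the problem has the shape this method handles.
- telescoping: the terms as presented offer no neighboring cancellation — a telescoping rewrite may exist, but the displayed structure does not hand one over.


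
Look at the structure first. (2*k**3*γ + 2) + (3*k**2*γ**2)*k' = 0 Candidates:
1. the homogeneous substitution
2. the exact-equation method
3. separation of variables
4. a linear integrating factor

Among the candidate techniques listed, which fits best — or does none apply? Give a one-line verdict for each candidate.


Best approach: the exact-equation method — 2*k**3*γ + 2 and 3*k**2*γ**2 pass the exactness check on the nose, so no integrating factor in γ or k is needed at all.
- the homogeneous substitution — the slope is not a function of the ratio of the variables alone.
- the exact-equation method: a fit — the right tool for this form.
- separation of variables: no division isolates the independent variable from the unknown.
- a linear integrating factor: the unknown enters nonlinearly (through a power, a denominator, or a transcendental function), which the linear integrating-factor recipe cannot absorb as-is — any repair would come from a preliminary substitution, not the factor.


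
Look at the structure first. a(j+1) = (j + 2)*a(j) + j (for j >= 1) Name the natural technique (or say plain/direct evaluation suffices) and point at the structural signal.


Technique: a summation factor — the coefficient j + 2 drifts with the index, so no fixed root exists; normalizing by the cumulative product telescopes it.


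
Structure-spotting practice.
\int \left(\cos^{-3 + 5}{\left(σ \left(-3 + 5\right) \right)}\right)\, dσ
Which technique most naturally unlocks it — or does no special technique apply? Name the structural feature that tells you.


Technique: a trigonometric identity — the even trigonometric power \cos^{-3 + 5}{\left(σ \left(-3 + 5\right) \right)} reduces by a double-angle identity before any integration is attempted.


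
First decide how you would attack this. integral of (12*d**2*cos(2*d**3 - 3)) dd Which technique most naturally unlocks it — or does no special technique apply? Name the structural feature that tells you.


Technique: u-substitution — a chain-rule shadow: 12*d**2 alongside a function of 2*d**3 - 3 means u = 2*d**3 - 3 unwinds the composition in one step.


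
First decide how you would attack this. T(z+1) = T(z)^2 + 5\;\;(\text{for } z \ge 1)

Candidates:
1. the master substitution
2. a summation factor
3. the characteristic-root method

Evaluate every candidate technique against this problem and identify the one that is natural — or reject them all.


Best approach: no special technique — the recurrence is nonlinear in the sequence terms; no linear-recurrence method fits it as written — one iterates or studies it directly.
- the master substitution: with no divided-index recursive call, reindexing by powers of a base buys nothing.
- a summation factor — no summation factor applies — the rule is not linear in the sequence values.
- the characteristic-root method — the recursion is nonlinear in the sequence values, so no linear-modes ansatz applies.


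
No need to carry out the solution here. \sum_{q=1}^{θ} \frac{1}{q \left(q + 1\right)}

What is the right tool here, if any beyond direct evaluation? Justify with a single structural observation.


Verdict: telescoping — split \frac{1}{q \left(q + 1\right)} by partial fractions and the pieces are one function at shifted arguments — interior terms cancel.


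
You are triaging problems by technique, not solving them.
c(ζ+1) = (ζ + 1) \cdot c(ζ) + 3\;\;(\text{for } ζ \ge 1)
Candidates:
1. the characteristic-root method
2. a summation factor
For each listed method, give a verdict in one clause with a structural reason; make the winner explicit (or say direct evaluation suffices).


Method: a summation factor — with the index-dependent coefficient ζ + 1, dividing by the cumulative product turns the left side into a pure difference.
- the characteristic-root method — an index-dependent weight blocks the pure exponential ansatz.
- a summation factor — applicable, and directly so.


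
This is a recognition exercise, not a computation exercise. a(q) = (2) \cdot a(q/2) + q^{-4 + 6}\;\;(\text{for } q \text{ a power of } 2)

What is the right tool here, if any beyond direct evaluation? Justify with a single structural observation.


Technique: the master substitution — treat m = log base 2 of q as the new clock: one recursion step advances m by one while q scales by 2.


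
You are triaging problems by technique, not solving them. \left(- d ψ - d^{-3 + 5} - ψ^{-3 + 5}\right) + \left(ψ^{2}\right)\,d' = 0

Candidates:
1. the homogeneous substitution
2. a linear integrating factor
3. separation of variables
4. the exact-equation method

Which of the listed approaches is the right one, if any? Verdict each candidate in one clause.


Technique: the homogeneous substitution — the slope's numerator and denominator share total degree; set v = d/ψ and the equation drops to separable form.
- the homogeneous substitution: yes, a natural case for it.
- a linear integrating factor — a nonlinear term in the unknown puts this outside the integrating-factor template.
- separation of variables: the two dependences do not factor apart.
- the exact-equation method: the mixed-partials test fails on this split — it is not an exact differential as presented.


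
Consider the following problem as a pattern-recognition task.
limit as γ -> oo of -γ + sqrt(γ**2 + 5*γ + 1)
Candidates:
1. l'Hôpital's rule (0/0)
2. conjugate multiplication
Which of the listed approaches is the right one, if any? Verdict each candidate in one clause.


Method: conjugate multiplication — turning the difference into a conjugate-rationalized ratio makes the limit readable.
- l'Hôpital's rule (0/0): no quotient structure at all: the clash is ∞ minus ∞, which rationalizing converts into a tractable ratio.
- conjugate multiplication — applies; the problem has the shape this method handles.


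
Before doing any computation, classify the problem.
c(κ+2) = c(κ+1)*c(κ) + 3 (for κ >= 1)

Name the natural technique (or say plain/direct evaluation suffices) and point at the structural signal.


Diagnosis: no special technique — the recurrence is nonlinear in the sequence terms; no linear-recurrence method fits it as written — one iterates or studies it directly.


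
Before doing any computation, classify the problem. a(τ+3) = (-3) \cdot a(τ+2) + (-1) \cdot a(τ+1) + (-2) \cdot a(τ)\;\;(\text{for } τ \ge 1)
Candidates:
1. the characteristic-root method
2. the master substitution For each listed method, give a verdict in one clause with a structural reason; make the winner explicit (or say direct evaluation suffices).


Best approach: the characteristic-root method — try a geometric ansatz r^τ: constant coefficients turn the recurrence into one polynomial equation in r.
- the characteristic-root method — yes, a natural case for it.
- the master substitution: the recursive argument is a shift of the index, not a fixed fraction of it.


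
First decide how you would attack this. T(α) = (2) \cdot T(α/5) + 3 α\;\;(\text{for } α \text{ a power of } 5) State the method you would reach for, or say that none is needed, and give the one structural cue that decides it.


Diagnosis: the master substitution — treat m = log base 5 of α as the new clock: one recursion step advances m by one while α scales by 5.


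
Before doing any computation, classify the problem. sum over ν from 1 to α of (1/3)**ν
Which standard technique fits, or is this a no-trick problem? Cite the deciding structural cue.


Diagnosis: the geometric series formula — term-over-term division gives 1/3 every time — index-free ratio, geometric sum formula applies.


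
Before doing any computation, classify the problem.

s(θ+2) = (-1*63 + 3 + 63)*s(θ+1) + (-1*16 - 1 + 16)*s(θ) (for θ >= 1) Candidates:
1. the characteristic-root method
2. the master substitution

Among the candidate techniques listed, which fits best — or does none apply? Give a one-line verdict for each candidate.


Best approach: the characteristic-root method — fixed numeric weights on consecutive terms and no forcing term added: the root method in its home territory.
- the characteristic-root method — yes, a natural case for it.
- the master substitution: this is shift-type recursion, outside the divide-and-conquer template.


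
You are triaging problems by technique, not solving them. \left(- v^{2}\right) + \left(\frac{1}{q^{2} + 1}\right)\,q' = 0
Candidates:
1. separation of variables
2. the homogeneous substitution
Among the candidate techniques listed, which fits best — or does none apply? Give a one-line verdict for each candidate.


Technique: separation of variables — a product of single-variable factors, v^{2} and q^{2} + 1 — the textbook separable form.
- separation of variables — a fit — the right tool for this form.
- the homogeneous substitution — the slope does not depend on the ratio of the variables alone.


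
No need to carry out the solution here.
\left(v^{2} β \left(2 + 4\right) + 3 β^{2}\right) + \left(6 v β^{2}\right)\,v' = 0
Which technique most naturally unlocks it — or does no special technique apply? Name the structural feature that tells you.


Technique: the exact-equation method — equality of cross partials is the green light — assemble the potential function term by term.


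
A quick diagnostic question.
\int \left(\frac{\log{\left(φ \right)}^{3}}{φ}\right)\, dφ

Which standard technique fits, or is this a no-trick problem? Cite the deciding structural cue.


Verdict: u-substitution — viewed as a product, the integrand is a composition evaluated at \log{\left(φ \right)} times (a constant multiple of) that inner expression's derivative, so u = \log{\left(φ \right)} makes it elementary.


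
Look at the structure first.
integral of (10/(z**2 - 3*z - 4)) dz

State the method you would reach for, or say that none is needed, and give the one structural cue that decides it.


Technique: partial fractions — each factor of z**2 - 3*z - 4 owns one elementary piece of the integrand — separate them and integrate piecewise.


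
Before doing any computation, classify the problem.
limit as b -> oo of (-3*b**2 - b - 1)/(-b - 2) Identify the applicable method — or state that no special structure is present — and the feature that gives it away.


Best approach: dominant-term comparison — divide through by the highest power of b; every lower-order term dies and the dominant terms decide the limit. Viewed as a single quotient this is an ∞/∞ form — an at-infinity application of l'Hôpital's rule would also resolve it; comparing leading growth reads the answer without differentiating.


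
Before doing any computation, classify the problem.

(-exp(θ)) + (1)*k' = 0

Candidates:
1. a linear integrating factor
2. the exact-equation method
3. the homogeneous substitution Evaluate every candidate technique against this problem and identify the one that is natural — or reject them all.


Method: no special technique — solved for the derivative, no k appears — this is antidifferentiation in θ wearing ODE clothing.
- a linear integrating factor — the linear template holds only trivially here (the unknown is absent, so the coefficient is zero) — the method is not the natural label.
- the exact-equation method: with the unknown absent from both coefficients, the cross-partial test holds emptily — nothing for the exact method to work on.
- the homogeneous substitution: solved for the derivative, the right side changes under joint scaling of the two variables.


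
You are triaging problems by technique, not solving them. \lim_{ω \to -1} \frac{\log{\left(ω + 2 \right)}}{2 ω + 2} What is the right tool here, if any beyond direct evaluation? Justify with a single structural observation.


Method: l'Hôpital's rule (0/0) — numerator and denominator both vanish at -1 — a genuine 0/0 form, which is exactly when l'Hôpital applies. A local series expansion at the point resolves it as well; the rule is the packaged version of that step.


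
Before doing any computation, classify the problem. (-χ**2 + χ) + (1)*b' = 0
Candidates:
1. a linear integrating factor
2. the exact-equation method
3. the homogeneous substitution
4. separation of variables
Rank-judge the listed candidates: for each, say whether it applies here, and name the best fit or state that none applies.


Method: no special technique — the slope is a pure function of χ; integrate both sides and be done.
- a linear integrating factor — the linear template holds only trivially here (the unknown is absent, so the coefficient is zero) — the method is not the natural label.
- the exact-equation method: the unknown never enters the equation — exactness holds emptily, with nothing for the method to add.
- the homogeneous substitution: the slope changes under joint rescaling, failing the degree-zero test.
- separation of variables: with no unknown in the slope, separating variables is a formality — the equation integrates directly.


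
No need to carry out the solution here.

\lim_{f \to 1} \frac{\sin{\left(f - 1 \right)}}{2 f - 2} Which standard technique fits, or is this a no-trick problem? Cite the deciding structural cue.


Technique: l'Hôpital's rule (0/0) — the 0/0 form at 1 is the signature situation for l'Hôpital's rule. Expanding numerator and denominator to first order gives the same value — the rule automates exactly that.


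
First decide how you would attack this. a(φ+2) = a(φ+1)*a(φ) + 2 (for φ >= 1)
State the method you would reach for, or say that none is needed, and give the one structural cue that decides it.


Technique: no special technique — the new term depends nonlinearly on the old ones, which disqualifies every superposition-based technique.


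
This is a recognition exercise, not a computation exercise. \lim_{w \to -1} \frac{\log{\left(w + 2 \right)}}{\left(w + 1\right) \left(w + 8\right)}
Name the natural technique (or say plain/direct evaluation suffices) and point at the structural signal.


Method: l'Hôpital's rule (0/0) — substituting -1 gives 0 over 0; differentiate top and bottom once and re-evaluate. Known elementary limits would finish this too — the rule just bypasses the case analysis.


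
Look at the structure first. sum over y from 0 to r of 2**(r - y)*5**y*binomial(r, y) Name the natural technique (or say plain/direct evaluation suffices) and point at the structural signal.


Technique: the binomial theorem — the summand is term y of a binomial expansion in 5 and 2; the whole sum is a single power.


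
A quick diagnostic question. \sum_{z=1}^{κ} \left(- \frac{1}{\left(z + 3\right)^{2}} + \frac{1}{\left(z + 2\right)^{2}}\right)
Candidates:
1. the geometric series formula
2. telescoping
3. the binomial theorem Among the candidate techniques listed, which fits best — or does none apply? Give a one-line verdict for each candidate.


Technique: telescoping — consecutive terms evaluate one function at adjacent indices (\frac{1}{\left(z + 2\right)^{2}} is its current value): one term's tail is the next term's head, so the chain collapses.
- the geometric series formula — dividing successive terms gives an index-dependent quantity, not a constant.
- telescoping: yes, a natural case for it.
- the binomial theorem: there is no pair of bases whose matched powers would reassemble into a single binomial power.


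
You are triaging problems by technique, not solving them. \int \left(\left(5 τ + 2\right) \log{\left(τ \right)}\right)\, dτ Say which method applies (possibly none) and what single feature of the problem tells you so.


Diagnosis: integration by parts — \log{\left(τ \right)} blocks direct integration but differentiates to something rational — parts with the polynomial factor 5 τ + 2 as dv.


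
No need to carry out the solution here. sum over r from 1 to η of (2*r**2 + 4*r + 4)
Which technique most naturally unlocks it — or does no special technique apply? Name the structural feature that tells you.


Method: no special technique — no ratio, no shift structure, no binomial pattern: sum the constant-multiple powers of r with known formulas.


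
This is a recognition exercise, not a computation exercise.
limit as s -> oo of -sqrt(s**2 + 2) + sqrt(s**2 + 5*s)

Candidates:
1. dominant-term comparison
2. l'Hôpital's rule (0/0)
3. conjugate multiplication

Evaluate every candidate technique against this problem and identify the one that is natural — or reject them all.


Verdict: conjugate multiplication — the difference sqrt(s**2 + 5*s) - sqrt(s**2 + 2) is an ∞ − ∞ stalemate; its conjugate partner breaks the tie.
- dominant-term comparison — no dominant-degree comparison decides it.
- l'Hôpital's rule (0/0): no quotient structure at all: the clash is ∞ minus ∞, which rationalizing converts into a tractable ratio.
- conjugate multiplication: yes — fits the structure here.


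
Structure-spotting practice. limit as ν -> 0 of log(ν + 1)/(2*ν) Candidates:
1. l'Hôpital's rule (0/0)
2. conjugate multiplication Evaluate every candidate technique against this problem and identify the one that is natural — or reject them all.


Diagnosis: l'Hôpital's rule (0/0) — the 0/0 form at 0 is the signature situation for l'Hôpital's rule. The standard small-argument limits would also carry it; the rule is the systematic route.
- l'Hôpital's rule (0/0): a fit — the right tool for this form.
- conjugate multiplication — no difference of divergent radicals appears, so rationalizing has nothing to cancel.


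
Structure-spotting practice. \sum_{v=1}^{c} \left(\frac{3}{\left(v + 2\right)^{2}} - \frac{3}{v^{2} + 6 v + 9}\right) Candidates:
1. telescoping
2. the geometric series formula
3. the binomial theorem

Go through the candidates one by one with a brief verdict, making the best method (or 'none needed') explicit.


Verdict: telescoping — spot the paired structure — each term adds \frac{3}{\left(v + 2\right)^{2}} and subtracts its successor value, which the next term restores: the definition of a telescoping chain.
- telescoping: a fit — the right tool for this form.
- the geometric series formula: there is no constant term-to-term ratio.
- the binomial theorem: the terms lack the binomial-coefficient-weighted complementary-power pattern of an expansion.


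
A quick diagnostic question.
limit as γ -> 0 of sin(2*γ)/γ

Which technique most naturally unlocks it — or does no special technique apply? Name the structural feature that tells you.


Best approach: l'Hôpital's rule (0/0) — plug in 0: top and bottom both hit zero, so differentiate each and retry. Expanding numerator and denominator to first order gives the same value — the rule automates exactly that.


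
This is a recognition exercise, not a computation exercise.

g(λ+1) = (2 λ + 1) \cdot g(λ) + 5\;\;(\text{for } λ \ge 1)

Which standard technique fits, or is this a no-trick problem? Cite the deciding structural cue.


Technique: a summation factor — first-order, linear, moving coefficient 2 λ + 1: the discrete analogue of an integrating factor handles it.


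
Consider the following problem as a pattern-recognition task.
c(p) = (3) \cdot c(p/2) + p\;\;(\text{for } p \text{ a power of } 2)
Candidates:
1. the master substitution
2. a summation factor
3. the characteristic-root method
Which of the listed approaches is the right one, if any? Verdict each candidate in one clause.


Best approach: the master substitution — the argument shrinks by the factor 2, so measure the index on a logarithmic scale and the recursion becomes a shift.
- the master substitution — applicable, and directly so.
- a summation factor: a divided-index call is outside the fixed-shift first-order family a summation factor normalizes.
- the characteristic-root method: a divided-index call is not the fixed-shift linear shape that characteristic roots solve.


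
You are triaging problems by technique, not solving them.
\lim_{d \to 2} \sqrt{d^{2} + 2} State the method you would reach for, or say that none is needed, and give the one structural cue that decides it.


Best approach: no special technique — the function is continuous at 2; evaluation is itself the limit, no machinery required.


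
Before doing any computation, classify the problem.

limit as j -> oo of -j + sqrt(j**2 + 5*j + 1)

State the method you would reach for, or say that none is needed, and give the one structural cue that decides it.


Diagnosis: conjugate multiplication — infinity minus infinity with a radical in play — multiply by the conjugate so the divergences of sqrt(j**2 + 5*j + 1) and j annihilate.


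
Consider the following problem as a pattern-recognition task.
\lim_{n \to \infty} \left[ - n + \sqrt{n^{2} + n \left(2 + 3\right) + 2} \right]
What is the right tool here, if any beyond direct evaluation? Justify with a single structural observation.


Method: conjugate multiplication — the ∞ − ∞ radical form is the exact trigger for the conjugate maneuver.


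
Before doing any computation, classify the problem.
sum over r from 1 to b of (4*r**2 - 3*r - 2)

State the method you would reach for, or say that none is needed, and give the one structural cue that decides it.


Diagnosis: no special technique — the summand is a plain polynomial in r (expanding first if it arrives factored); standard power-sum formulas evaluate it term by term.


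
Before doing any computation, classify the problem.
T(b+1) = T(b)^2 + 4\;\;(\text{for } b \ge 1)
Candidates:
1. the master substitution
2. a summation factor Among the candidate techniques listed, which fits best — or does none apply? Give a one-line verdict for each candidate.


Best approach: no special technique — the recurrence is nonlinear in the sequence values; study it directly, no linear machinery applies.
- the master substitution: this is shift-type recursion, outside the divide-and-conquer template.
- a summation factor: no summation factor applies — the rule is not linear in the sequence values.


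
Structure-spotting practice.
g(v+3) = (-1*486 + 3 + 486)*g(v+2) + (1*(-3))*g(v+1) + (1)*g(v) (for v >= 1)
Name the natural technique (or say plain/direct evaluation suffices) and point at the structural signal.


Method: the characteristic-root method — fixed numeric weights on consecutive terms and no forcing term added: the root method in its home territory.


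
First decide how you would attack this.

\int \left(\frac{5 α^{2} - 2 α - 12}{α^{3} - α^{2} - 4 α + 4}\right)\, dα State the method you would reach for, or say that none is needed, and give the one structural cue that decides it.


Method: partial fractions — rational integrand, reducible denominator α^{3} - α^{2} - 4 α + 4: decompose first, integrate second.


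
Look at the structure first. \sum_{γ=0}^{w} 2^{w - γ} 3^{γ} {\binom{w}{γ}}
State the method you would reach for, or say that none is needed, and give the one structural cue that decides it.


Best approach: the binomial theorem — {\binom{w}{γ}} weighting matched powers of 3 and 2 is the expanded form of (3 + 2)^w — fold it back up.


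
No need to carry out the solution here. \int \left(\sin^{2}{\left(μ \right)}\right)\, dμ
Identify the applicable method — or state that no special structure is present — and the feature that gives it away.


Technique: a trigonometric identity — an even power like \sin^{2}{\left(μ \right)} flattens under the half-angle identity into first-degree cosines you can integrate directly.


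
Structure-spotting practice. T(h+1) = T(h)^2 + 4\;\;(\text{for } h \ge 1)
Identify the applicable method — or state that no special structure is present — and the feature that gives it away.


Technique: no special technique — each new value is a nonlinear function of earlier ones — scaling arguments and superposition both fail.


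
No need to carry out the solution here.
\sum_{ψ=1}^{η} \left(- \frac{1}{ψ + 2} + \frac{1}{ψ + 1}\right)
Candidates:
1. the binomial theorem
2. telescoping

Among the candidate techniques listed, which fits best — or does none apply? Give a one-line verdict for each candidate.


Verdict: telescoping — consecutive terms evaluate one function at adjacent indices (\frac{1}{ψ + 1} is its current value): one term's tail is the next term's head, so the chain collapses.
- the binomial theorem — there is no pair of bases whose matched powers would reassemble into a single binomial power.
- telescoping: applies; the problem has the shape this method handles.


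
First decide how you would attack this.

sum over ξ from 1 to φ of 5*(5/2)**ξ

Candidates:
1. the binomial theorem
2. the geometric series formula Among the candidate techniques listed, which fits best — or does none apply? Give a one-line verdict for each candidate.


Best approach: the geometric series formula — check a ratio of consecutive terms: it is 5/2, independent of the index, so the geometric formula closes the sum.
- the binomial theorem — the terms do not reassemble into a binomial power.
- the geometric series formula: yes — fits the structure here.


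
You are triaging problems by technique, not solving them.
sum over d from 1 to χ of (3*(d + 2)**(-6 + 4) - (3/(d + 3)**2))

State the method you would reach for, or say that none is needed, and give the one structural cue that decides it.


Verdict: telescoping — the piece each term subtracts is 3*(d + 2)**(-6 + 4) advanced by one index, and it reappears with a plus sign leading the following term — the sum collapses to its boundary terms.


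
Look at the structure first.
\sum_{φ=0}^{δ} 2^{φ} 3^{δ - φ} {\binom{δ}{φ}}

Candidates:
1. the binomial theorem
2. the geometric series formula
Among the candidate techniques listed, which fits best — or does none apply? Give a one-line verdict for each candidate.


Best approach: the binomial theorem — the summand is term φ of a binomial expansion in 2 and 3; the whole sum is a single power.
- the binomial theorem: a fit — the right tool for this form.
- the geometric series formula: the term-to-term ratio changes with the index, so the geometric formula cannot close it.


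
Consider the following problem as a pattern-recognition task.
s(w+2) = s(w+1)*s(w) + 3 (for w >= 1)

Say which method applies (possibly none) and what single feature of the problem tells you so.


Best approach: no special technique — the recurrence is nonlinear in the sequence terms; no linear-recurrence method fits it as written — one iterates or studies it directly.


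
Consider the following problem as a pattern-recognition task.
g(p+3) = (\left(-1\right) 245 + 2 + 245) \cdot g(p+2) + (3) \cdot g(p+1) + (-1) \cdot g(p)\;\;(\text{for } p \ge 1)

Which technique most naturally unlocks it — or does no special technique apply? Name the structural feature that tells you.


Diagnosis: the characteristic-root method — no index-dependence in the weights and nothing inhomogeneous: classic characteristic-equation setup.


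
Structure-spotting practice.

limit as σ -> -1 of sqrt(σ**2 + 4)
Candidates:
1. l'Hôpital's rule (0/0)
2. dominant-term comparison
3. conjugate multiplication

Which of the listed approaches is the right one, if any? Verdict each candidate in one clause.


Verdict: no special technique — nothing blocks direct substitution at -1: plug in and finish.
- l'Hôpital's rule (0/0): substituting the point produces a determinate value, not a 0 over 0 clash.
- dominant-term comparison — this is not a rational comparison of growth rates at infinity.
- conjugate multiplication: there is no infinity-minus-infinity radical difference to rationalize.


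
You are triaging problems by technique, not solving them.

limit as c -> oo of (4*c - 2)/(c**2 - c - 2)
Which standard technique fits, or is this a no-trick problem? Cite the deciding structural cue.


Method: dominant-term comparison — divide by the highest power of c present: lower-order terms vanish and the dominant ratio remains. As a single quotient, the ∞/∞ shape would yield to repeated differentiation as well — the growth comparison gets there in one look.


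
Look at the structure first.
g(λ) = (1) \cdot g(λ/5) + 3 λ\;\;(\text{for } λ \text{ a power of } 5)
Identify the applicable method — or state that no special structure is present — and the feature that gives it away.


Technique: the master substitution — treat m = log base 5 of λ as the new clock: one recursion step advances m by one while λ scales by 5.


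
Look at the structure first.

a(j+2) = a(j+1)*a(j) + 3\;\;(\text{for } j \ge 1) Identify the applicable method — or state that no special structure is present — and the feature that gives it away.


Verdict: no special technique — the update rule curves (it is not linear in the unknown sequence), so no superposition-based closed form attaches — iterate or study it directly.


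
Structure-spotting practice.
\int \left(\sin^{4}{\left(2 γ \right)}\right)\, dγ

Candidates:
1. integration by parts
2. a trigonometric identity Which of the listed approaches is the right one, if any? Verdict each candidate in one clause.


Method: a trigonometric identity — \sin^{4}{\left(2 γ \right)} is the textbook power-reduction case — identities first, antiderivatives second.
- integration by parts: not the natural route: no polynomial-kernel product appears — a recursive parts reduction of the trigonometric product exists, but the identity rewrite is direct.
- a trigonometric identity — applies; the problem has the shape this method handles.


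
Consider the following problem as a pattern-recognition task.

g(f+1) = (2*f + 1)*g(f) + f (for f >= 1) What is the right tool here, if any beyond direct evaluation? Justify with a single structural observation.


Verdict: a summation factor — because the multiplier 2*f + 1 is index-dependent, divide through by its running product and sum the resulting differences.


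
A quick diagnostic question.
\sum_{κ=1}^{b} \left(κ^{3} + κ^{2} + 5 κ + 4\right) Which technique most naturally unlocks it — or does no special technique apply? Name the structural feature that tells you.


Verdict: no special technique — constant-multiple powers of κ with no cancellation partners and no common ratio — use the standard power-sum formulas.


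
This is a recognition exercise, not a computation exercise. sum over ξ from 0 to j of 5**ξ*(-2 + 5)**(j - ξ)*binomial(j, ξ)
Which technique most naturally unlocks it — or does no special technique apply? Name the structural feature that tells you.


Diagnosis: the binomial theorem — the summand is term ξ of a binomial expansion in 5 and (-2 + 5); the whole sum is a single power.


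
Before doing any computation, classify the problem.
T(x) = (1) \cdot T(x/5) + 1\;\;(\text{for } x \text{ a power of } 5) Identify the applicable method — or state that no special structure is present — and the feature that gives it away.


Technique: the master substitution — the argument contracts 5-fold per step: reindex x exponentially and solve the linear recurrence in the new index.


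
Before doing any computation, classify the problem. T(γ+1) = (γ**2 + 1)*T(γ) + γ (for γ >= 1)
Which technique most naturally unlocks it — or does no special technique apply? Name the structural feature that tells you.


Best approach: a summation factor — normalize by the running product of γ**2 + 1: the left side becomes a difference, and differences sum.


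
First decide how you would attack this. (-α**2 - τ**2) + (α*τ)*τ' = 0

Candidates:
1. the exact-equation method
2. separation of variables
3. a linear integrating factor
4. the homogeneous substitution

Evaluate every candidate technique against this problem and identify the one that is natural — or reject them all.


Diagnosis: the homogeneous substitution — the slope's numerator and denominator have matching total degree, so it depends only on τ/α and the ratio substitution collapses it. This doubles as a Bernoulli equation in the unknown as written; the homogeneous route needs no setup at all.
- the exact-equation method — the cross partial derivatives disagree, so no single potential exists.
- separation of variables — no division isolates the independent variable from the unknown.
- a linear integrating factor: the unknown enters nonlinearly (through a power, a denominator, or a transcendental function), which the linear integrating-factor recipe cannot absorb as-is — any repair would come from a preliminary substitution, not the factor.
- the homogeneous substitution — yes, a natural case for it.
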